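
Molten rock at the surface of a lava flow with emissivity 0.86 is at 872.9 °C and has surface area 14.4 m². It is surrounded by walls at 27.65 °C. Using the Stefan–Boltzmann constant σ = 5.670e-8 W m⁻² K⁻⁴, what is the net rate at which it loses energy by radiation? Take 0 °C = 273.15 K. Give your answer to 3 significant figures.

Net loss ≈ 1.21×10⁶ W

T = 872.9 °C + 273.15 = 1146.05 K.
Surroundings: T = 27.65 °C + 273.15 = 300.80 K.
Area A = 14.4 m².
Net radiated power P_net = εσA(T⁴ − T₀⁴) = 0.86×5.670×10⁻⁸×14.4×(1146.05⁴ − 300.80⁴).
T⁴ − T₀⁴ = 1.72510×10¹² − 8.18675×10⁹ = 1.71691×10¹² K⁴, so P_net = 1.21×10⁶ W.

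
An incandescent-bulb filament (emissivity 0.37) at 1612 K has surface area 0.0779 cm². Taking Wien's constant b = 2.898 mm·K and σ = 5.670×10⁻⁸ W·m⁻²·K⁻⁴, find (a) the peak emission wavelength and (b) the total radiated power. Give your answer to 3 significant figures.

λ_max ≈ 1.80 μm; P ≈ 1.10 W

(a) λ_max = b/T = 2.898×10⁻³/1612 = 1.798×10⁻⁶ m = 1.80 μm.
Area A = 0.0779 cm² = 7.79×10⁻⁶ m².
(b) P = εσAT⁴ = 0.37×5.670×10⁻⁸×7.79×10⁻⁶×(1612)⁴ = 1.10 W.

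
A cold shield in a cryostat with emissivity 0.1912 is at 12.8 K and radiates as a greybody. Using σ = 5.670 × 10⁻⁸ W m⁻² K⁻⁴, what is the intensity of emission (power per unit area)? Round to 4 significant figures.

Stefan–Boltzmann: I = εσT⁴ = 0.1912 × 5.670×10⁻⁸ × (12.8)⁴ = 2.910×10⁻⁴ W/m².

I ≈ 2.910×10⁻⁴ W/m²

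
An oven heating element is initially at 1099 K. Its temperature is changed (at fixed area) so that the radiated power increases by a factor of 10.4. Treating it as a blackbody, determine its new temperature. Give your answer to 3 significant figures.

P ∝ T⁴, so T₂/T₁ = (P₂/P₁)^(1/4) = (10.4)^(1/4) = 1.79580.
T₂ = 1099 × 1.79580 = 1.97×10³ K.

T₂ ≈ 1.97×10³ K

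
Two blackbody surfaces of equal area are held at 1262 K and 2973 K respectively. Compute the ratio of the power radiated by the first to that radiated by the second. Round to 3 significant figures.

With equal areas, P₁/P₂ = (T₁/T₂)⁴ = (1262/2973)⁴ = 0.0325.

P₁/P₂ ≈ 0.0325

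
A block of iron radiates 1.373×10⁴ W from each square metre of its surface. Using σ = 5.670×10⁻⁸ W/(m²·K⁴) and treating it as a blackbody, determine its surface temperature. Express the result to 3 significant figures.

T ≈ 701 K

I = σT⁴, so T = (I/σ)^(1/4) = (1.373×10⁴/(5.670×10⁻⁸))^(1/4) = 701 K.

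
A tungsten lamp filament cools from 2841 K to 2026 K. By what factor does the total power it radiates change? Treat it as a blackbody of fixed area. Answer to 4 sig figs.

P ∝ T⁴, so P₂/P₁ = (T₂/T₁)⁴ = (2026/2841)⁴ = (0.713129)⁴ = 0.2586.

P₂/P₁ ≈ 0.2586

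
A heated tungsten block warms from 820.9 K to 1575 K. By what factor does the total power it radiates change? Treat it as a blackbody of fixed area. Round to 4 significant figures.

P₂/P₁ ≈ 13.55

P ∝ T⁴, so P₂/P₁ = (T₂/T₁)⁴ = (1575/820.9)⁴ = (1.91863)⁴ = 13.55.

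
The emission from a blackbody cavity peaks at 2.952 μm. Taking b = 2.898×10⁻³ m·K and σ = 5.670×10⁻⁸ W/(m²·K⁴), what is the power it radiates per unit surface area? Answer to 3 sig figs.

Wien's law: T = b/λ_max = 2.898×10⁻³/2.952×10⁻⁶ = 981.707 K.
Then I = σT⁴ = 5.670×10⁻⁸×(981.707)⁴ = 5.27×10⁴ W/m².

I ≈ 5.27×10⁴ W/m²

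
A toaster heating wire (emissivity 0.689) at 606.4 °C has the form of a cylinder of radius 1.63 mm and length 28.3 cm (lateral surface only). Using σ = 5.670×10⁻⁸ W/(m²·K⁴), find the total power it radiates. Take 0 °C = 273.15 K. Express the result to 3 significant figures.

P ≈ 67.8 W

T = 606.4 °C + 273.15 = 879.55 K.
Lateral area A = 2πrL = 2π×1.63×10⁻³×0.283 = 2.89837×10⁻³ m².
P = εσAT⁴ = 0.689 × 5.670×10⁻⁸ × 2.89837×10⁻³ × (879.55)⁴ = 67.8 W.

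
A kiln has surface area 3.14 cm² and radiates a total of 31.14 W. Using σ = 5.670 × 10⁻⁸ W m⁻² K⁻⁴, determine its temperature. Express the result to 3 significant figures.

Area A = 3.14 cm² = 3.14×10⁻⁴ m².
P = σAT⁴ ⇒ T = (P/(σA))^(1/4) = (31.14/(5.670×10⁻⁸×3.14×10⁻⁴))^(1/4) = 1.15×10³ K.

T ≈ 1.15×10³ K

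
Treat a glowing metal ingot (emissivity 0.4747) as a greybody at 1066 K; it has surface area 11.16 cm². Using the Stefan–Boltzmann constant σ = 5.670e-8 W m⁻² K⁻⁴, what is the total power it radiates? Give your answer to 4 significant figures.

Area A = 11.16 cm² = 1.116×10⁻³ m².
P = εσAT⁴ = 0.4747 × 5.670×10⁻⁸ × 1.116×10⁻³ × (1066)⁴ = 38.79 W.

P ≈ 38.79 W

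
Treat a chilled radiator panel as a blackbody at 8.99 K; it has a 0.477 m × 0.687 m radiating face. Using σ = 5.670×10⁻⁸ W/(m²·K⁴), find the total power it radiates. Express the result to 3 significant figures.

P ≈ 1.21×10⁻⁴ W

Area A = 0.477 × 0.687 = 0.327699 m².
P = σAT⁴ = 5.670×10⁻⁸ × 0.327699 × (8.99)⁴ = 1.21×10⁻⁴ W.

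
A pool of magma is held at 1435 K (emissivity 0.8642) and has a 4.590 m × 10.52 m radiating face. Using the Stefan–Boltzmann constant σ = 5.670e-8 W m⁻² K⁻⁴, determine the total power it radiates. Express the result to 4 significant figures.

P ≈ 1.003×10⁷ W

Area A = 4.590 × 10.52 = 48.2868 m².
P = εσAT⁴ = 0.8642 × 5.670×10⁻⁸ × 48.2868 × (1435)⁴ = 1.003×10⁷ W.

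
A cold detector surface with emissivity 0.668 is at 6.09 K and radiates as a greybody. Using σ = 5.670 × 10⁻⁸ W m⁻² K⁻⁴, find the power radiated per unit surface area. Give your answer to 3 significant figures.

I ≈ 5.21×10⁻⁵ W/m²

Stefan–Boltzmann: I = εσT⁴ = 0.668 × 5.670×10⁻⁸ × (6.09)⁴ = 5.21×10⁻⁵ W/m².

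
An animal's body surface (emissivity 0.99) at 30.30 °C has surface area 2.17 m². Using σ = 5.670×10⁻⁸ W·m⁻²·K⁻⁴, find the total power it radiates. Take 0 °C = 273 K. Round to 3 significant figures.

P ≈ 1.03×10³ W

T = 30.30 °C + 273 = 303.30 K.
Area A = 2.17 m².
P = εσAT⁴ = 0.99 × 5.670×10⁻⁸ × 2.17 × (303.30)⁴ = 1.03×10³ W.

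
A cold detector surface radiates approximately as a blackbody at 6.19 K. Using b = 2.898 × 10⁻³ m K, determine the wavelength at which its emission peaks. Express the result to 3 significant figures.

Wien's displacement law: λ_max = b/T = (2.898×10⁻³ m·K)/(6.19 K) = 4.682×10⁻⁴ m.
That is 4.68×10⁻⁴ m, in the infrared range.

λ_max ≈ 4.68×10⁻⁴ m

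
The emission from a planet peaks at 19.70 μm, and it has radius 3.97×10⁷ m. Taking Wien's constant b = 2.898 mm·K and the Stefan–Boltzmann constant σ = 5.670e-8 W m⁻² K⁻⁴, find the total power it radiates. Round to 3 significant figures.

Wien's law: T = b/λ_max = 2.898×10⁻³/1.970×10⁻⁵ = 147.107 K.
Surface area A = 4πR² = 4π(3.97×10⁷ m)² = 1.98057×10¹⁶ m².
Then P = σAT⁴ = 5.670×10⁻⁸×1.98057×10¹⁶×(147.107)⁴ = 5.26×10¹⁷ W.

P ≈ 5.26×10¹⁷ W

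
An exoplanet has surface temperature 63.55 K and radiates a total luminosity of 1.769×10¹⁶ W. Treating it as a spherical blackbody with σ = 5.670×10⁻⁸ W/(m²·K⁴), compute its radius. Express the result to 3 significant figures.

R ≈ 3.90×10⁷ m

L = 4πR²σT⁴ ⇒ R = √(L/(4πσT⁴)).
σT⁴ = 0.924795 W/m², so R = √(1.769×10¹⁶/(4π×0.924795)) = 3.90×10⁷ m.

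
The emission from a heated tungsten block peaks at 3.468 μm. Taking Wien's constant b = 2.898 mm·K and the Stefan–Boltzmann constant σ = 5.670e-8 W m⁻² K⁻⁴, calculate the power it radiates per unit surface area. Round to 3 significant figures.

Wien's law: T = b/λ_max = 2.898×10⁻³/3.468×10⁻⁶ = 835.640 K.
Then I = σT⁴ = 5.670×10⁻⁸×(835.640)⁴ = 2.76×10⁴ W/m².

I ≈ 2.76×10⁴ W/m²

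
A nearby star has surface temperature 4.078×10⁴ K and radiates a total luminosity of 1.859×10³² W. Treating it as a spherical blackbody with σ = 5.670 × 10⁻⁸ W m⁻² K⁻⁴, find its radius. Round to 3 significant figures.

L = 4πR²σT⁴ ⇒ R = √(L/(4πσT⁴)).
σT⁴ = 1.56809×10¹¹ W/m², so R = √(1.859×10³²/(4π×1.56809×10¹¹)) = 9.71×10⁹ m.

R ≈ 9.71×10⁹ m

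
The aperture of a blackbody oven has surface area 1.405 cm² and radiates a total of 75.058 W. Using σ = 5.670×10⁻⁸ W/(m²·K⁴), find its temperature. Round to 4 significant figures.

Area A = 1.405 cm² = 1.405×10⁻⁴ m².
P = σAT⁴ ⇒ T = (P/(σA))^(1/4) = (75.058/(5.670×10⁻⁸×1.405×10⁻⁴))^(1/4) = 1752 K.

T ≈ 1752 K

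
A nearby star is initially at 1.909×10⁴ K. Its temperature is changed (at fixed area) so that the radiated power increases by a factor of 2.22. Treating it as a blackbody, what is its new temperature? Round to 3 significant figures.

T₂ ≈ 2.33×10⁴ K

P ∝ T⁴, so T₂/T₁ = (P₂/P₁)^(1/4) = (2.22)^(1/4) = 1.22064.
T₂ = 1.909×10⁴ × 1.22064 = 2.33×10⁴ K.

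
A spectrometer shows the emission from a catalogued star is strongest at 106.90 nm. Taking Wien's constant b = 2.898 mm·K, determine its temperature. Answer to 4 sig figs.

Wien's law gives T = b/λ_max = (2.898×10⁻³ m·K)/(1.0690×10⁻⁷ m) = 2.711×10⁴ K.

T ≈ 2.711×10⁴ K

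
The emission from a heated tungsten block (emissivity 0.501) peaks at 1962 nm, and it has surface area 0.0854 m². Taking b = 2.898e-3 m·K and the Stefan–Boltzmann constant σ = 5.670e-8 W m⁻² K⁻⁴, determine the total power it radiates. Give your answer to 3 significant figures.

Wien's law: T = b/λ_max = 2.898×10⁻³/1.962×10⁻⁶ = 1477.06 K.
Area A = 0.0854 m².
Then P = εσAT⁴ = 0.501×5.670×10⁻⁸×0.0854×(1477.06)⁴ = 1.15×10⁴ W.

P ≈ 1.15×10⁴ W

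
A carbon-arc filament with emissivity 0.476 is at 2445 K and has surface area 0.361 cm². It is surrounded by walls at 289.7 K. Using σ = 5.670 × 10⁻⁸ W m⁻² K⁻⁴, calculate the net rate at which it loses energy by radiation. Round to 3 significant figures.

Area A = 0.361 cm² = 3.61×10⁻⁵ m².
Net radiated power P_net = εσA(T⁴ − T₀⁴) = 0.476×5.670×10⁻⁸×3.61×10⁻⁵×(2445⁴ − 289.7⁴).
T⁴ − T₀⁴ = 3.57368×10¹³ − 7.04359×10⁹ = 3.57298×10¹³ K⁴, so P_net = 34.8 W.

Net loss ≈ 34.8 W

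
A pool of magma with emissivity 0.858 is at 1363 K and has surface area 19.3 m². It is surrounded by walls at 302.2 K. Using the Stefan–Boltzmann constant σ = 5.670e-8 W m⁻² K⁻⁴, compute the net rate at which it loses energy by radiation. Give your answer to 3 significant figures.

Net loss ≈ 3.23×10⁶ W

Area A = 19.3 m².
Net radiated power P_net = εσA(T⁴ − T₀⁴) = 0.858×5.670×10⁻⁸×19.3×(1363⁴ − 302.2⁴).
T⁴ − T₀⁴ = 3.45131×10¹² − 8.34023×10⁹ = 3.44297×10¹² K⁴, so P_net = 3.23×10⁶ W.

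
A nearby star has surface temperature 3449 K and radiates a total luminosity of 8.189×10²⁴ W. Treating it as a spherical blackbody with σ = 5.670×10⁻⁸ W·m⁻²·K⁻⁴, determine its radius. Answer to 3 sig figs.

R ≈ 2.85×10⁸ m

L = 4πR²σT⁴ ⇒ R = √(L/(4πσT⁴)).
σT⁴ = 8.02335×10⁶ W/m², so R = √(8.189×10²⁴/(4π×8.02335×10⁶)) = 2.85×10⁸ m.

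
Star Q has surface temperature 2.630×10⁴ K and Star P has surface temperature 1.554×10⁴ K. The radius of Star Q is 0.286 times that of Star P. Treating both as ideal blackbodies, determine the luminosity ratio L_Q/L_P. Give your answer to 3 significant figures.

L ∝ R²T⁴, so L_Q/L_P = (R_Q/R_P)²(T_Q/T_P)⁴ = (0.286)² × (2.630×10⁴/1.554×10⁴)⁴ = 0.081796 × 8.20387 = 0.671.

L_Q/L_P ≈ 0.671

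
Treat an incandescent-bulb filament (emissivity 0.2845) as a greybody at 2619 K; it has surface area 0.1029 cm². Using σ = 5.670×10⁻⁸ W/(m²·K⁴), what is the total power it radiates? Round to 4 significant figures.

Area A = 0.1029 cm² = 1.029×10⁻⁵ m².
P = εσAT⁴ = 0.2845 × 5.670×10⁻⁸ × 1.029×10⁻⁵ × (2619)⁴ = 7.809 W.

P ≈ 7.809 W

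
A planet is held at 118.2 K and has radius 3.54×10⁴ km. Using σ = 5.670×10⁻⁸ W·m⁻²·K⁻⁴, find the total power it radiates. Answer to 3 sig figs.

P ≈ 1.74×10¹⁷ W

Surface area A = 4πR² = 4π(3.54×10⁷ m)² = 1.57477×10¹⁶ m².
P = σAT⁴ = 5.670×10⁻⁸ × 1.57477×10¹⁶ × (118.2)⁴ = 1.74×10¹⁷ W.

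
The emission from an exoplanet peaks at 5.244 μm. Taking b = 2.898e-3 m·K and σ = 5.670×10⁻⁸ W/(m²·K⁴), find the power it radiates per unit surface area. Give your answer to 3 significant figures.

Wien's law: T = b/λ_max = 2.898×10⁻³/5.244×10⁻⁶ = 552.632 K.
Then I = σT⁴ = 5.670×10⁻⁸×(552.632)⁴ = 5.29×10³ W/m².

I ≈ 5.29×10³ W/m²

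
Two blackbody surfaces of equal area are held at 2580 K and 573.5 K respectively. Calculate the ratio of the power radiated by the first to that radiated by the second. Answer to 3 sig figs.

With equal areas, P₁/P₂ = (T₁/T₂)⁴ = (2580/573.5)⁴ = 410.

P₁/P₂ ≈ 410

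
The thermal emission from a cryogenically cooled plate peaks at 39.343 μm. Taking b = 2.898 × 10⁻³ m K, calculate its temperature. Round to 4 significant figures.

Wien's law gives T = b/λ_max = (2.898×10⁻³ m·K)/(3.9343×10⁻⁵ m) = 73.66 K.

T ≈ 73.66 K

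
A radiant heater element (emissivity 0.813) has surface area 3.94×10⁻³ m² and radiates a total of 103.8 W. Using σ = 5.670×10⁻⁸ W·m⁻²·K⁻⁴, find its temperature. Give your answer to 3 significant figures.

Area A = 3.94×10⁻³ m².
P = εσAT⁴ ⇒ T = (P/(εσA))^(1/4) = (103.8/(0.813×5.670×10⁻⁸×3.94×10⁻³))^(1/4) = 869 K.

T ≈ 869 K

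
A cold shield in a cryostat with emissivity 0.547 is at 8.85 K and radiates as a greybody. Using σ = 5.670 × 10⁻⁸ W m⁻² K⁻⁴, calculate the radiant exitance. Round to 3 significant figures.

I ≈ 1.90×10⁻⁴ W/m²

Stefan–Boltzmann: I = εσT⁴ = 0.547 × 5.670×10⁻⁸ × (8.85)⁴ = 1.90×10⁻⁴ W/m².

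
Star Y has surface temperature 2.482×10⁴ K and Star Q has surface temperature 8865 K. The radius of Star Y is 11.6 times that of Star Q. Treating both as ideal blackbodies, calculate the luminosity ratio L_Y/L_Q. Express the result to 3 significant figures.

L ∝ R²T⁴, so L_Y/L_Q = (R_Y/R_Q)²(T_Y/T_Q)⁴ = (11.6)² × (2.482×10⁴/8865)⁴ = 134.56 × 61.4458 = 8.27×10³.

L_Y/L_Q ≈ 8.27×10³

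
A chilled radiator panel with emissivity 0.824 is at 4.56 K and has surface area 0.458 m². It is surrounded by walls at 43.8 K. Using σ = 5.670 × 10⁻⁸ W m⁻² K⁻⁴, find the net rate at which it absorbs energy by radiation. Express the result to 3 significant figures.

Net gain ≈ 0.0787 W

Area A = 0.458 m².
Net radiated power P_net = εσA(T⁴ − T₀⁴) = 0.824×5.670×10⁻⁸×0.458×(4.56⁴ − 43.8⁴).
T⁴ − T₀⁴ = 432.374 − 3.68041×10⁶ = -3.67998×10⁶ K⁴, so P_net = -0.0787 W — negative, meaning a net gain of 0.0787 W.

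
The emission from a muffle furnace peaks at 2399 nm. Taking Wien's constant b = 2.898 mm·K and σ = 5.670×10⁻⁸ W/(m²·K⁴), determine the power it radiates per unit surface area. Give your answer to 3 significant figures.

I ≈ 1.21×10⁵ W/m²

Wien's law: T = b/λ_max = 2.898×10⁻³/2.399×10⁻⁶ = 1208.00 K.
Then I = σT⁴ = 5.670×10⁻⁸×(1208.00)⁴ = 1.21×10⁵ W/m².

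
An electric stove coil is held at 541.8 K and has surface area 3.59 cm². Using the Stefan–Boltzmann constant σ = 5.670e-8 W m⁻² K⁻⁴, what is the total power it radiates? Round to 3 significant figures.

P ≈ 1.75 W

Area A = 3.59 cm² = 3.59×10⁻⁴ m².
P = σAT⁴ = 5.670×10⁻⁸ × 3.59×10⁻⁴ × (541.8)⁴ = 1.75 W.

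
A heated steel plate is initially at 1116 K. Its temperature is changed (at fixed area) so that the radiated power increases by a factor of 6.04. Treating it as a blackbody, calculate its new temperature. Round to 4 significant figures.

P ∝ T⁴, so T₂/T₁ = (P₂/P₁)^(1/4) = (6.04)^(1/4) = 1.56769.
T₂ = 1116 × 1.56769 = 1750 K.

T₂ ≈ 1750 K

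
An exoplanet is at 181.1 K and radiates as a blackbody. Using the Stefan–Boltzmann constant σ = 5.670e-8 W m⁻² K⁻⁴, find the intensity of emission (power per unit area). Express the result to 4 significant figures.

I ≈ 60.99 W/m²

Stefan–Boltzmann: I = σT⁴ = 5.670×10⁻⁸ × (181.1)⁴ = 60.99 W/m².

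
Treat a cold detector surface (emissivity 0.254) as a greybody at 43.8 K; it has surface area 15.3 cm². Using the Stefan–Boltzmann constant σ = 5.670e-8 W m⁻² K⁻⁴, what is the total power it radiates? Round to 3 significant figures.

Area A = 15.3 cm² = 1.53×10⁻³ m².
P = εσAT⁴ = 0.254 × 5.670×10⁻⁸ × 1.53×10⁻³ × (43.8)⁴ = 8.11×10⁻⁵ W.

P ≈ 8.11×10⁻⁵ W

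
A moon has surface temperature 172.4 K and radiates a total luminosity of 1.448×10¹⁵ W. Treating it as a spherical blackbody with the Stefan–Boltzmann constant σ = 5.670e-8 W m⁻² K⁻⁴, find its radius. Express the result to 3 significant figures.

L = 4πR²σT⁴ ⇒ R = √(L/(4πσT⁴)).
σT⁴ = 50.0878 W/m², so R = √(1.448×10¹⁵/(4π×50.0878)) = 1.52×10⁶ m.

R ≈ 1.52×10⁶ m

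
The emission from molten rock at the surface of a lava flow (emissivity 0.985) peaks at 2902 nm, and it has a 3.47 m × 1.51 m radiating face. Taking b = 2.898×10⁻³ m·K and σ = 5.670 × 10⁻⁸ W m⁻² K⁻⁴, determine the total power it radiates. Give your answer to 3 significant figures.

Wien's law: T = b/λ_max = 2.898×10⁻³/2.902×10⁻⁶ = 998.622 K.
Area A = 3.47 × 1.51 = 5.2397 m².
Then P = εσAT⁴ = 0.985×5.670×10⁻⁸×5.2397×(998.622)⁴ = 2.91×10⁵ W.

P ≈ 2.91×10⁵ W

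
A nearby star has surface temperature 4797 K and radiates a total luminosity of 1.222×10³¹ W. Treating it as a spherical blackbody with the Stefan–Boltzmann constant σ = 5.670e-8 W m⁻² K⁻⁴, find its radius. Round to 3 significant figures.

R ≈ 1.80×10¹¹ m

L = 4πR²σT⁴ ⇒ R = √(L/(4πσT⁴)).
σT⁴ = 3.00235×10⁷ W/m², so R = √(1.222×10³¹/(4π×3.00235×10⁷)) = 1.80×10¹¹ m.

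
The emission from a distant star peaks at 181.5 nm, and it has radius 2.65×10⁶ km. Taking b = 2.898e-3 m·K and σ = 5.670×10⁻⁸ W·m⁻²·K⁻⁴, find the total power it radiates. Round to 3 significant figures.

P ≈ 3.25×10²⁹ W

Wien's law: T = b/λ_max = 2.898×10⁻³/1.815×10⁻⁷ = 15966.9 K.
Surface area A = 4πR² = 4π(2.65×10⁹ m)² = 8.82473×10¹⁹ m².
Then P = σAT⁴ = 5.670×10⁻⁸×8.82473×10¹⁹×(15966.9)⁴ = 3.25×10²⁹ W.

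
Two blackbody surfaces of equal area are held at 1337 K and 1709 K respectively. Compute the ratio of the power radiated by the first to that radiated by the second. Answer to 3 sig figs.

With equal areas, P₁/P₂ = (T₁/T₂)⁴ = (1337/1709)⁴ = 0.375.

P₁/P₂ ≈ 0.375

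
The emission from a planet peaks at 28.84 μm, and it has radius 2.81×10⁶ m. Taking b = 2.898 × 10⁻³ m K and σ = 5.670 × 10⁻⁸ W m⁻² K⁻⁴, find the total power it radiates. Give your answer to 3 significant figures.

Wien's law: T = b/λ_max = 2.898×10⁻³/2.884×10⁻⁵ = 100.485 K.
Surface area A = 4πR² = 4π(2.81×10⁶ m)² = 9.92253×10¹³ m².
Then P = σAT⁴ = 5.670×10⁻⁸×9.92253×10¹³×(100.485)⁴ = 5.74×10¹⁴ W.

P ≈ 5.74×10¹⁴ W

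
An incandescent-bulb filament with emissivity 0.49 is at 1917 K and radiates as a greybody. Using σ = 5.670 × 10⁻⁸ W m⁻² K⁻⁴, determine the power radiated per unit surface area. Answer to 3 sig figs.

I ≈ 3.75×10⁵ W/m²

Stefan–Boltzmann: I = εσT⁴ = 0.49 × 5.670×10⁻⁸ × (1917)⁴ = 3.75×10⁵ W/m².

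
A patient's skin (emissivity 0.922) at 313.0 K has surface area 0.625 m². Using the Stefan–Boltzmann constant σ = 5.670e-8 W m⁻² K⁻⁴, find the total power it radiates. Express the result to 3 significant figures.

P ≈ 314 W

Area A = 0.625 m².
P = εσAT⁴ = 0.922 × 5.670×10⁻⁸ × 0.625 × (313.0)⁴ = 314 W.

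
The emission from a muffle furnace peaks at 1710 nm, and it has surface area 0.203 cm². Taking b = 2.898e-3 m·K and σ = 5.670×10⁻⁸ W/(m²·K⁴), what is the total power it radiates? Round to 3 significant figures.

Wien's law: T = b/λ_max = 2.898×10⁻³/1.710×10⁻⁶ = 1694.74 K.
Area A = 0.203 cm² = 2.03×10⁻⁵ m².
Then P = σAT⁴ = 5.670×10⁻⁸×2.03×10⁻⁵×(1694.74)⁴ = 9.49 W.

P ≈ 9.49 W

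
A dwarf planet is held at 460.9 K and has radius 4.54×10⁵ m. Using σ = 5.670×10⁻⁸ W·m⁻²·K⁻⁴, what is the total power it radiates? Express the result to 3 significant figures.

P ≈ 6.63×10¹⁵ W

Surface area A = 4πR² = 4π(4.54×10⁵ m)² = 2.59013×10¹² m².
P = σAT⁴ = 5.670×10⁻⁸ × 2.59013×10¹² × (460.9)⁴ = 6.63×10¹⁵ W.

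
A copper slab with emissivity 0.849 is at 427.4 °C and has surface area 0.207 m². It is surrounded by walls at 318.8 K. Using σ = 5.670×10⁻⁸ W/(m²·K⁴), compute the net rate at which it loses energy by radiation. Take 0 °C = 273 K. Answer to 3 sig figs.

T = 427.4 °C + 273 = 700.4 K.
Area A = 0.207 m².
Net radiated power P_net = εσA(T⁴ − T₀⁴) = 0.849×5.670×10⁻⁸×0.207×(700.4⁴ − 318.8⁴).
T⁴ − T₀⁴ = 2.40649×10¹¹ − 1.03294×10¹⁰ = 2.30320×10¹¹ K⁴, so P_net = 2.30×10³ W.

Net loss ≈ 2.30×10³ W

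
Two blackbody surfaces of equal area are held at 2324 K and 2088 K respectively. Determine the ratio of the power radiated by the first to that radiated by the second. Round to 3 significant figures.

With equal areas, P₁/P₂ = (T₁/T₂)⁴ = (2324/2088)⁴ = 1.53.

P₁/P₂ ≈ 1.53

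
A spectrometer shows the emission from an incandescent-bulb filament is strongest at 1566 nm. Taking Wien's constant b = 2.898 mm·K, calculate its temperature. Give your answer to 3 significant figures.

Wien's law gives T = b/λ_max = (2.898×10⁻³ m·K)/(1.566×10⁻⁶ m) = 1.85×10³ K.

T ≈ 1.85×10³ K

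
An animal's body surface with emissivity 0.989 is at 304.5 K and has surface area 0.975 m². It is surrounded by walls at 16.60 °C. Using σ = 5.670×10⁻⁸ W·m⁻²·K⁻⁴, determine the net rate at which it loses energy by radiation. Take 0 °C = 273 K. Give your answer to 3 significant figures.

Net loss ≈ 85.5 W

Surroundings: T = 16.60 °C + 273 = 289.60 K.
Area A = 0.975 m².
Net radiated power P_net = εσA(T⁴ − T₀⁴) = 0.989×5.670×10⁻⁸×0.975×(304.5⁴ − 289.60⁴).
T⁴ − T₀⁴ = 8.59704×10⁹ − 7.03387×10⁹ = 1.56317×10⁹ K⁴, so P_net = 85.5 W.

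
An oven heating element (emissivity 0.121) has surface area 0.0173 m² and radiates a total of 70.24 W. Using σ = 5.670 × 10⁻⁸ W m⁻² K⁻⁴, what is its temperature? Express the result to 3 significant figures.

T ≈ 877 K

Area A = 0.0173 m².
P = εσAT⁴ ⇒ T = (P/(εσA))^(1/4) = (70.24/(0.121×5.670×10⁻⁸×0.0173))^(1/4) = 877 K.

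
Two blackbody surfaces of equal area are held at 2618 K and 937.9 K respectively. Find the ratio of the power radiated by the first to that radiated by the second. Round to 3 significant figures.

With equal areas, P₁/P₂ = (T₁/T₂)⁴ = (2618/937.9)⁴ = 60.7.

P₁/P₂ ≈ 60.7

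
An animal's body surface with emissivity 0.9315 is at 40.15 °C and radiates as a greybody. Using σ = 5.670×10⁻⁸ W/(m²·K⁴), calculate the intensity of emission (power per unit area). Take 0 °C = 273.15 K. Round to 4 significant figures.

T = 40.15 °C + 273.15 = 313.30 K.
Stefan–Boltzmann: I = εσT⁴ = 0.9315 × 5.670×10⁻⁸ × (313.30)⁴ = 508.9 W/m².

I ≈ 508.9 W/m²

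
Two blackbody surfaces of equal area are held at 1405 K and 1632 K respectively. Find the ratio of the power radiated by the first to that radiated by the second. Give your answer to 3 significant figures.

With equal areas, P₁/P₂ = (T₁/T₂)⁴ = (1405/1632)⁴ = 0.549.

P₁/P₂ ≈ 0.549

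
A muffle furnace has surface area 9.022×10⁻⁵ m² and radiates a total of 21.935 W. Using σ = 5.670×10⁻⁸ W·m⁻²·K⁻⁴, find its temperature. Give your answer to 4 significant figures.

Area A = 9.022×10⁻⁵ m².
P = σAT⁴ ⇒ T = (P/(σA))^(1/4) = (21.935/(5.670×10⁻⁸×9.022×10⁻⁵))^(1/4) = 1439 K.

T ≈ 1439 K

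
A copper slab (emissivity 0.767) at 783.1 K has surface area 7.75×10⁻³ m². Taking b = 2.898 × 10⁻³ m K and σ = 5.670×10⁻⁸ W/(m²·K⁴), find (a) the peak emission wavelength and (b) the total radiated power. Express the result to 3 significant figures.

(a) λ_max = b/T = 2.898×10⁻³/783.1 = 3.701×10⁻⁶ m = 3.70 μm.
Area A = 7.75×10⁻³ m².
(b) P = εσAT⁴ = 0.767×5.670×10⁻⁸×7.75×10⁻³×(783.1)⁴ = 127 W.

λ_max ≈ 3.70 μm; P ≈ 127 W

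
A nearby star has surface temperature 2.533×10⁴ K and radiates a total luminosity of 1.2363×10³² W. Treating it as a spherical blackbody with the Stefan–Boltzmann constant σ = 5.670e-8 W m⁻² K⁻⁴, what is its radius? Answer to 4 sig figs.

L = 4πR²σT⁴ ⇒ R = √(L/(4πσT⁴)).
σT⁴ = 2.33412×10¹⁰ W/m², so R = √(1.2363×10³²/(4π×2.33412×10¹⁰)) = 2.053×10¹⁰ m.

R ≈ 2.053×10¹⁰ m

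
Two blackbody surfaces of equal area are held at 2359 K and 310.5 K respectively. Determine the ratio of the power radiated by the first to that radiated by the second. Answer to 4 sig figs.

P₁/P₂ ≈ 3332

With equal areas, P₁/P₂ = (T₁/T₂)⁴ = (2359/310.5)⁴ = 3332.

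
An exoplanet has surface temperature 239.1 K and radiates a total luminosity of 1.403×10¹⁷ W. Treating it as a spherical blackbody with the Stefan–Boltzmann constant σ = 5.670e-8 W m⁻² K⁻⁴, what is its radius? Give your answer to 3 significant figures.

L = 4πR²σT⁴ ⇒ R = √(L/(4πσT⁴)).
σT⁴ = 185.311 W/m², so R = √(1.403×10¹⁷/(4π×185.311)) = 7.76×10⁶ m.

R ≈ 7.76×10⁶ m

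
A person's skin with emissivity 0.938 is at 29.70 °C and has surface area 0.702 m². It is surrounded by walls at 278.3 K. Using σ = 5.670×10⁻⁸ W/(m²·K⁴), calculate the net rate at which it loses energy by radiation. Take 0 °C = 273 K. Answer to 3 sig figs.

T = 29.70 °C + 273 = 302.70 K.
Area A = 0.702 m².
Net radiated power P_net = εσA(T⁴ − T₀⁴) = 0.938×5.670×10⁻⁸×0.702×(302.70⁴ − 278.3⁴).
T⁴ − T₀⁴ = 8.39556×10⁹ − 5.99864×10⁹ = 2.39692×10⁹ K⁴, so P_net = 89.5 W.

Net loss ≈ 89.5 W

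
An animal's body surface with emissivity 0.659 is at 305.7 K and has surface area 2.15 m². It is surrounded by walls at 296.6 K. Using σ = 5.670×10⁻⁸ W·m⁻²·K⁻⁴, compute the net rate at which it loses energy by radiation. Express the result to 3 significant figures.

Net loss ≈ 79.9 W

Area A = 2.15 m².
Net radiated power P_net = εσA(T⁴ − T₀⁴) = 0.659×5.670×10⁻⁸×2.15×(305.7⁴ − 296.6⁴).
T⁴ − T₀⁴ = 8.73337×10⁹ − 7.73900×10⁹ = 9.94370×10⁸ K⁴, so P_net = 79.9 W.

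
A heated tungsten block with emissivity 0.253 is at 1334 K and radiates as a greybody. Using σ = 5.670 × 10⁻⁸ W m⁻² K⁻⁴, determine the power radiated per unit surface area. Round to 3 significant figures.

I ≈ 4.54×10⁴ W/m²

Stefan–Boltzmann: I = εσT⁴ = 0.253 × 5.670×10⁻⁸ × (1334)⁴ = 4.54×10⁴ W/m².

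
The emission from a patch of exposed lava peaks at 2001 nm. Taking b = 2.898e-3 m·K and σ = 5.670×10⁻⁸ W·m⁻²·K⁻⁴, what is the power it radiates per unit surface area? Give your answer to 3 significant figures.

Wien's law: T = b/λ_max = 2.898×10⁻³/2.001×10⁻⁶ = 1448.28 K.
Then I = σT⁴ = 5.670×10⁻⁸×(1448.28)⁴ = 2.49×10⁵ W/m².

I ≈ 2.49×10⁵ W/m²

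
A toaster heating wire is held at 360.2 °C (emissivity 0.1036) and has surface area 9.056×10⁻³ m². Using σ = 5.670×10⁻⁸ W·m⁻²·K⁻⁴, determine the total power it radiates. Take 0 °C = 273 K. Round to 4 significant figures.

T = 360.2 °C + 273 = 633.2 K.
Area A = 9.056×10⁻³ m².
P = εσAT⁴ = 0.1036 × 5.670×10⁻⁸ × 9.056×10⁻³ × (633.2)⁴ = 8.552 W.

P ≈ 8.552 W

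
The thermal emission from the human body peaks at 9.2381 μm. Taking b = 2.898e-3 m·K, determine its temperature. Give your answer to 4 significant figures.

Wien's law gives T = b/λ_max = (2.898×10⁻³ m·K)/(9.2381×10⁻⁶ m) = 313.7 K.

T ≈ 313.7 K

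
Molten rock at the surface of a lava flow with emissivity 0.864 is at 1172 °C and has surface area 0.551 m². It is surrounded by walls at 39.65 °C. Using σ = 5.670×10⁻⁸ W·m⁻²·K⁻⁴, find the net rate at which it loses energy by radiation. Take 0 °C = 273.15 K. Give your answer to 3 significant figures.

Net loss ≈ 1.17×10⁵ W

T = 1172 °C + 273.15 = 1445.15 K.
Surroundings: T = 39.65 °C + 273.15 = 312.80 K.
Area A = 0.551 m².
Net radiated power P_net = εσA(T⁴ − T₀⁴) = 0.864×5.670×10⁻⁸×0.551×(1445.15⁴ − 312.80⁴).
T⁴ − T₀⁴ = 4.36166×10¹² − 9.57342×10⁹ = 4.35209×10¹² K⁴, so P_net = 1.17×10⁵ W.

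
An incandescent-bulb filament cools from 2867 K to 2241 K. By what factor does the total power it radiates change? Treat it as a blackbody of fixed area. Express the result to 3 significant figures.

P ∝ T⁴, so P₂/P₁ = (T₂/T₁)⁴ = (2241/2867)⁴ = (0.781653)⁴ = 0.373.

P₂/P₁ ≈ 0.373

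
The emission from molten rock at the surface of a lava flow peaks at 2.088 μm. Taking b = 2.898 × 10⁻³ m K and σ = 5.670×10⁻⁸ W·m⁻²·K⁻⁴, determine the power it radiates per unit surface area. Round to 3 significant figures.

I ≈ 2.10×10⁵ W/m²

Wien's law: T = b/λ_max = 2.898×10⁻³/2.088×10⁻⁶ = 1387.93 K.
Then I = σT⁴ = 5.670×10⁻⁸×(1387.93)⁴ = 2.10×10⁵ W/m².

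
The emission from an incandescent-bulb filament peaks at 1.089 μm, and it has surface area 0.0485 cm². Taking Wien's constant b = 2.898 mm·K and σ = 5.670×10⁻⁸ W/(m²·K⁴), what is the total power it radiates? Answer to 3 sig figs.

P ≈ 13.8 W

Wien's law: T = b/λ_max = 2.898×10⁻³/1.089×10⁻⁶ = 2661.16 K.
Area A = 0.0485 cm² = 4.85×10⁻⁶ m².
Then P = σAT⁴ = 5.670×10⁻⁸×4.85×10⁻⁶×(2661.16)⁴ = 13.8 W.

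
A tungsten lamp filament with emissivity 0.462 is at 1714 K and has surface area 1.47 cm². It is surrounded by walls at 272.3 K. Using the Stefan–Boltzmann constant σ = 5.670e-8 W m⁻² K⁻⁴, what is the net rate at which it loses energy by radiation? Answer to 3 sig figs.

Area A = 1.47 cm² = 1.47×10⁻⁴ m².
Net radiated power P_net = εσA(T⁴ − T₀⁴) = 0.462×5.670×10⁻⁸×1.47×10⁻⁴×(1714⁴ − 272.3⁴).
T⁴ − T₀⁴ = 8.63065×10¹² − 5.49782×10⁹ = 8.62515×10¹² K⁴, so P_net = 33.2 W.

Net loss ≈ 33.2 W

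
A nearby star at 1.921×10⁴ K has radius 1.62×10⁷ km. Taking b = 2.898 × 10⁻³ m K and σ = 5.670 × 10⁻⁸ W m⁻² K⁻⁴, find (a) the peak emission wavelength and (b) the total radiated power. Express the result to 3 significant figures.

λ_max ≈ 151 nm; P ≈ 2.55×10³¹ W

(a) λ_max = b/T = 2.898×10⁻³/1.921×10⁴ = 1.509×10⁻⁷ m = 151 nm.
Surface area A = 4πR² = 4π(1.62×10¹⁰ m)² = 3.29792×10²¹ m².
(b) P = σAT⁴ = 5.670×10⁻⁸×3.29792×10²¹×(1.921×10⁴)⁴ = 2.55×10³¹ W.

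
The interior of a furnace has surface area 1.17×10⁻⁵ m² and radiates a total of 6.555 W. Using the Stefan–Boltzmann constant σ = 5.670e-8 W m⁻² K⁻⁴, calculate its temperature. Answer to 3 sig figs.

Area A = 1.17×10⁻⁵ m².
P = σAT⁴ ⇒ T = (P/(σA))^(1/4) = (6.555/(5.670×10⁻⁸×1.17×10⁻⁵))^(1/4) = 1.77×10³ K.

T ≈ 1.77×10³ K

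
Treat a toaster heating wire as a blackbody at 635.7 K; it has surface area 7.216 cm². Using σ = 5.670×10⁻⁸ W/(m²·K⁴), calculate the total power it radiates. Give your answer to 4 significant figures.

Area A = 7.216 cm² = 7.216×10⁻⁴ m².
P = σAT⁴ = 5.670×10⁻⁸ × 7.216×10⁻⁴ × (635.7)⁴ = 6.682 W.

P ≈ 6.682 W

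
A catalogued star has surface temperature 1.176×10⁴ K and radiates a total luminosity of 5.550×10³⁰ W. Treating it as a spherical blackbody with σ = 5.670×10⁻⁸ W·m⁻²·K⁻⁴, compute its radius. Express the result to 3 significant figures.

L = 4πR²σT⁴ ⇒ R = √(L/(4πσT⁴)).
σT⁴ = 1.08446×10⁹ W/m², so R = √(5.550×10³⁰/(4π×1.08446×10⁹)) = 2.02×10¹⁰ m.

R ≈ 2.02×10¹⁰ m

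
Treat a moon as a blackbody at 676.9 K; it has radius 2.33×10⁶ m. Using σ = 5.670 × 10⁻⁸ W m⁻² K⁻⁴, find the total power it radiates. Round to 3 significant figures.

P ≈ 8.12×10¹⁷ W

Surface area A = 4πR² = 4π(2.33×10⁶ m)² = 6.82216×10¹³ m².
P = σAT⁴ = 5.670×10⁻⁸ × 6.82216×10¹³ × (676.9)⁴ = 8.12×10¹⁷ W.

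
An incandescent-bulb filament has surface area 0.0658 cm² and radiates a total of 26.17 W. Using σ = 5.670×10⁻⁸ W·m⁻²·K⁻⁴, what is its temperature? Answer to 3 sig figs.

Area A = 0.0658 cm² = 6.58×10⁻⁶ m².
P = σAT⁴ ⇒ T = (P/(σA))^(1/4) = (26.17/(5.670×10⁻⁸×6.58×10⁻⁶))^(1/4) = 2.89×10³ K.

T ≈ 2.89×10³ K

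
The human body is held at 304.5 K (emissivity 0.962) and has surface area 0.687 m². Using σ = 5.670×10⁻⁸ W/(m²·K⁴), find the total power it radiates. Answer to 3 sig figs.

Area A = 0.687 m².
P = εσAT⁴ = 0.962 × 5.670×10⁻⁸ × 0.687 × (304.5)⁴ = 322 W.

P ≈ 322 W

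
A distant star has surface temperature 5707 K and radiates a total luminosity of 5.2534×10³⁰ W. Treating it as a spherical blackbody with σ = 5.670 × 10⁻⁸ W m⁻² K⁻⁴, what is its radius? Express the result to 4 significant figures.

R ≈ 8.337×10¹⁰ m

L = 4πR²σT⁴ ⇒ R = √(L/(4πσT⁴)).
σT⁴ = 6.01471×10⁷ W/m², so R = √(5.2534×10³⁰/(4π×6.01471×10⁷)) = 8.337×10¹⁰ m.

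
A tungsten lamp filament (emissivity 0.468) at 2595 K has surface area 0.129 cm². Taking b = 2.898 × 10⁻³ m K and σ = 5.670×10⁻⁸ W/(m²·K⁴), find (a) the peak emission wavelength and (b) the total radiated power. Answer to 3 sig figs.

(a) λ_max = b/T = 2.898×10⁻³/2595 = 1.117×10⁻⁶ m = 1.12×10³ nm.
Area A = 0.129 cm² = 1.29×10⁻⁵ m².
(b) P = εσAT⁴ = 0.468×5.670×10⁻⁸×1.29×10⁻⁵×(2595)⁴ = 15.5 W.

λ_max ≈ 1.12×10³ nm; P ≈ 15.5 W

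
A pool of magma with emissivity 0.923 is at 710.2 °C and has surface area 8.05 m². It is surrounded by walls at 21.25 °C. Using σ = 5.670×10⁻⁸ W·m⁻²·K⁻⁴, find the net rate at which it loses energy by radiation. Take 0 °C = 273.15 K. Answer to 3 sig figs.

T = 710.2 °C + 273.15 = 983.35 K.
Surroundings: T = 21.25 °C + 273.15 = 294.40 K.
Area A = 8.05 m².
Net radiated power P_net = εσA(T⁴ − T₀⁴) = 0.923×5.670×10⁻⁸×8.05×(983.35⁴ − 294.40⁴).
T⁴ − T₀⁴ = 9.35045×10¹¹ − 7.51192×10⁹ = 9.27533×10¹¹ K⁴, so P_net = 3.91×10⁵ W.

Net loss ≈ 3.91×10⁵ W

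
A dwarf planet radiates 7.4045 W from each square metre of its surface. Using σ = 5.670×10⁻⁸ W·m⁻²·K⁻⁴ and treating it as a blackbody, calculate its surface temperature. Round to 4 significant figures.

T ≈ 106.9 K

I = σT⁴, so T = (I/σ)^(1/4) = (7.4045/(5.670×10⁻⁸))^(1/4) = 106.9 K.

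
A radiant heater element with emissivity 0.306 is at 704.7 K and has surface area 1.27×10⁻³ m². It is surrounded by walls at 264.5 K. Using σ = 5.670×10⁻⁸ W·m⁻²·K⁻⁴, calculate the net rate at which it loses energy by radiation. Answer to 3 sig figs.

Net loss ≈ 5.33 W

Area A = 1.27×10⁻³ m².
Net radiated power P_net = εσA(T⁴ − T₀⁴) = 0.306×5.670×10⁻⁸×1.27×10⁻³×(704.7⁴ − 264.5⁴).
T⁴ − T₀⁴ = 2.46614×10¹¹ − 4.89444×10⁹ = 2.41720×10¹¹ K⁴, so P_net = 5.33 W.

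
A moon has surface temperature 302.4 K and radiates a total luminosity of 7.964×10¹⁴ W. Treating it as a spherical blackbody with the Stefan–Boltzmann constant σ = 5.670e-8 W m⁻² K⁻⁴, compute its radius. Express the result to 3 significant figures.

L = 4πR²σT⁴ ⇒ R = √(L/(4πσT⁴)).
σT⁴ = 474.144 W/m², so R = √(7.964×10¹⁴/(4π×474.144)) = 3.66×10⁵ m.

R ≈ 3.66×10⁵ m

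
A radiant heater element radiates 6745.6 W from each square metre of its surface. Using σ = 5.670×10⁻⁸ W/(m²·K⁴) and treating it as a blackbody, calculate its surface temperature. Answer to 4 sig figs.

I = σT⁴, so T = (I/σ)^(1/4) = (6745.6/(5.670×10⁻⁸))^(1/4) = 587.3 K.

T ≈ 587.3 K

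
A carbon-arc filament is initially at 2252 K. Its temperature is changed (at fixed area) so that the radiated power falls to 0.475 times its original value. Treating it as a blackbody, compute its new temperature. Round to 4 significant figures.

T₂ ≈ 1870 K

P ∝ T⁴, so T₂/T₁ = (P₂/P₁)^(1/4) = (0.475)^(1/4) = 0.830182.
T₂ = 2252 × 0.830182 = 1870 K.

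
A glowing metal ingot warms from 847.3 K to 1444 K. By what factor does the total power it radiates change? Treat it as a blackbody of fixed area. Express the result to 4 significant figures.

P ∝ T⁴, so P₂/P₁ = (T₂/T₁)⁴ = (1444/847.3)⁴ = (1.70424)⁴ = 8.436.

P₂/P₁ ≈ 8.436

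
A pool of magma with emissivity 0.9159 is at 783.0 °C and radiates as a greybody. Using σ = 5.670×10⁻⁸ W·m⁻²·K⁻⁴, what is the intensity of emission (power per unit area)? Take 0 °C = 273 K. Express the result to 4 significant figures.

I ≈ 6.458×10⁴ W/m²

T = 783.0 °C + 273 = 1056.0 K.
Stefan–Boltzmann: I = εσT⁴ = 0.9159 × 5.670×10⁻⁸ × (1056.0)⁴ = 6.458×10⁴ W/m².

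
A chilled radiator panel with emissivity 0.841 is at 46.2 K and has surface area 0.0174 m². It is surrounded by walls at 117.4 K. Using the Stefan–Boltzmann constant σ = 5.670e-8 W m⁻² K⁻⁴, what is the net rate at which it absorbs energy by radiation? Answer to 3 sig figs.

Net gain ≈ 0.154 W

Area A = 0.0174 m².
Net radiated power P_net = εσA(T⁴ − T₀⁴) = 0.841×5.670×10⁻⁸×0.0174×(46.2⁴ − 117.4⁴).
T⁴ − T₀⁴ = 4.55583×10⁶ − 1.89964×10⁸ = -1.85408×10⁸ K⁴, so P_net = -0.154 W — negative, meaning a net gain of 0.154 W.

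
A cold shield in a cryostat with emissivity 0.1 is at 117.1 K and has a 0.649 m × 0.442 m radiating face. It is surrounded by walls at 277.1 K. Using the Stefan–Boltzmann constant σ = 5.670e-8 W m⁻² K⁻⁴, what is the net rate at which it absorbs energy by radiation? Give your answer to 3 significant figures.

Net gain ≈ 9.28 W

Area A = 0.649 × 0.442 = 0.286858 m².
Net radiated power P_net = εσA(T⁴ − T₀⁴) = 0.1×5.670×10⁻⁸×0.286858×(117.1⁴ − 277.1⁴).
T⁴ − T₀⁴ = 1.88030×10⁸ − 5.89585×10⁹ = -5.70782×10⁹ K⁴, so P_net = -9.28 W — negative, meaning a net gain of 9.28 W.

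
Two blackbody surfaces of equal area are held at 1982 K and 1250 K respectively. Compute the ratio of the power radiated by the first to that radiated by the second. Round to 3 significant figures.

P₁/P₂ ≈ 6.32

With equal areas, P₁/P₂ = (T₁/T₂)⁴ = (1982/1250)⁴ = 6.32.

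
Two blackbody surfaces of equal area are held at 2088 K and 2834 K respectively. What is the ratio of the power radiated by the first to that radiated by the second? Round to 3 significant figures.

With equal areas, P₁/P₂ = (T₁/T₂)⁴ = (2088/2834)⁴ = 0.295.

P₁/P₂ ≈ 0.295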